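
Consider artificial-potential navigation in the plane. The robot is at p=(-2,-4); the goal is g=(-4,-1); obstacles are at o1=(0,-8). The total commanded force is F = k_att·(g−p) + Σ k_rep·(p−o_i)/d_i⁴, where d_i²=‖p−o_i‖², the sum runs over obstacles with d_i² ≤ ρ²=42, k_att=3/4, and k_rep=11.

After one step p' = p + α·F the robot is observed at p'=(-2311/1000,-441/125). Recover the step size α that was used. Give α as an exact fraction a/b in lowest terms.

F_att = 3/4·(g−p) = 3/4·(-2,3) = (-1.5000,2.2500)
o1: d²=20 ≤ ρ²=42; F_rep = 11·(-2,4)/20² = (-0.0550,0.1100)
F = F_att + ΣF_rep = (-1.5550,2.3600)
Δp = p'−p = (-0.3110,0.4720); α = Δx/Fx = (-311/1000) / (-311/200) = 1/5
check: Δy/Fy = (59/125) / (59/25) = 1/5 ✓

α = 1/5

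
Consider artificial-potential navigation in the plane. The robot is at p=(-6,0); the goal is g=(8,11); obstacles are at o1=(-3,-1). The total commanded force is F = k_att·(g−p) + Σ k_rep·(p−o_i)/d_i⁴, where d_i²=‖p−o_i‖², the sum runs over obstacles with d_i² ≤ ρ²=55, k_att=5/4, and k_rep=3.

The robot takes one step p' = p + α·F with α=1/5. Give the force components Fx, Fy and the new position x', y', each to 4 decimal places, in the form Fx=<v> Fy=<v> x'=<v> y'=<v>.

Fx=17.4100 Fy=13.7800 x'=-2.5180 y'=2.7560

F_att = 5/4·(g−p) = 5/4·(14,11) = (17.5000,13.7500)
o1: d²=10 ≤ ρ²=55; F_rep = 3·(-3,1)/10² = (-0.0900,0.0300)
F = F_att + ΣF_rep = (17.4100,13.7800)
p' = p + 1/5·F = (-2.5180,2.7560)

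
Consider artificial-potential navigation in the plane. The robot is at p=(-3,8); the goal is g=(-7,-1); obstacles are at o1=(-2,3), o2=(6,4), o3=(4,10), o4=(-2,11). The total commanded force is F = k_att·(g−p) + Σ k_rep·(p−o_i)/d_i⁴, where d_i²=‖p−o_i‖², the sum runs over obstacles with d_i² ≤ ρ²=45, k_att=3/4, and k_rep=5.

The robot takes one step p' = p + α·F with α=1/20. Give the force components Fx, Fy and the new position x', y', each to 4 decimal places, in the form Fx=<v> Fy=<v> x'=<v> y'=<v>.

Fx=-3.0574 Fy=-6.8630 x'=-3.1529 y'=7.6568

F_att = 3/4·(g−p) = 3/4·(-4,-9) = (-3.0000,-6.7500)
o1: d²=26 ≤ ρ²=45; F_rep = 5·(-1,5)/26² = (-0.0074,0.0370)
o2: d²=97 > ρ²=45 → inactive
o3: d²=53 > ρ²=45 → inactive
o4: d²=10 ≤ ρ²=45; F_rep = 5·(-1,-3)/10² = (-0.0500,-0.1500)
F = F_att + ΣF_rep = (-3.0574,-6.8630)
p' = p + 1/20·F = (-3.1529,7.6568)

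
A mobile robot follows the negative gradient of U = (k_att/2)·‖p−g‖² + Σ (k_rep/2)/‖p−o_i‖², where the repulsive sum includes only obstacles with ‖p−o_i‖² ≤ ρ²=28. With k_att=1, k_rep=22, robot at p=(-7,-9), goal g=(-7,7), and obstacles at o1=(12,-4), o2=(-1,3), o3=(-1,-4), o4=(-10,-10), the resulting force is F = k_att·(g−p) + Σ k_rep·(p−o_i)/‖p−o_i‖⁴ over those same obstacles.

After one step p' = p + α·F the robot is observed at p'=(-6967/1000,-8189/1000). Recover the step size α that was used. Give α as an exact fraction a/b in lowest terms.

α = 1/20

F_att = 1·(g−p) = 1·(0,16) = (0.0000,16.0000)
o1: d²=386 > ρ²=28 → inactive
o2: d²=180 > ρ²=28 → inactive
o3: d²=61 > ρ²=28 → inactive
o4: d²=10 ≤ ρ²=28; F_rep = 22·(3,1)/10² = (0.6600,0.2200)
F = F_att + ΣF_rep = (0.6600,16.2200)
Δp = p'−p = (0.0330,0.8110); α = Δx/Fx = (33/1000) / (33/50) = 1/20
check: Δy/Fy = (811/1000) / (811/50) = 1/20 ✓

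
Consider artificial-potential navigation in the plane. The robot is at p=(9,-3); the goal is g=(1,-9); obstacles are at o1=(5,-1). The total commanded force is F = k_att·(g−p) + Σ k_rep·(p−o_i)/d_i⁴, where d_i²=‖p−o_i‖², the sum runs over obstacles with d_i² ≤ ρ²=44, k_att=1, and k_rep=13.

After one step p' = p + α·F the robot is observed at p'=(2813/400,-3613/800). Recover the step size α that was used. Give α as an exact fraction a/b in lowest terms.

F_att = 1·(g−p) = 1·(-8,-6) = (-8.0000,-6.0000)
o1: d²=20 ≤ ρ²=44; F_rep = 13·(4,-2)/20² = (0.1300,-0.0650)
F = F_att + ΣF_rep = (-7.8700,-6.0650)
Δp = p'−p = (-1.9675,-1.5163); α = Δx/Fx = (-787/400) / (-787/100) = 1/4
check: Δy/Fy = (-1213/800) / (-1213/200) = 1/4 ✓

α = 1/4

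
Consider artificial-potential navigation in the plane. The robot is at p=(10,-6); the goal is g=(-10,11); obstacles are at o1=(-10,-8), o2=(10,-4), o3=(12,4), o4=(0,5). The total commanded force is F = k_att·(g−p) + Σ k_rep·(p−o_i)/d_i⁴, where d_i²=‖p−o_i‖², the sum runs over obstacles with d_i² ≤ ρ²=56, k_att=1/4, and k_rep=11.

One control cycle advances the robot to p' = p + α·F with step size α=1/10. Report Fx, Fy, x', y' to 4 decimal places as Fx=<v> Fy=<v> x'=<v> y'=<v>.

F_att = 1/4·(g−p) = 1/4·(-20,17) = (-5.0000,4.2500)
o1: d²=404 > ρ²=56 → inactive
o2: d²=4 ≤ ρ²=56; F_rep = 11·(0,-2)/4² = (0.0000,-1.3750)
o3: d²=104 > ρ²=56 → inactive
o4: d²=221 > ρ²=56 → inactive
F = F_att + ΣF_rep = (-5.0000,2.8750)
p' = p + 1/10·F = (9.5000,-5.7125)

Fx=-5.0000 Fy=2.8750 x'=9.5000 y'=-5.7125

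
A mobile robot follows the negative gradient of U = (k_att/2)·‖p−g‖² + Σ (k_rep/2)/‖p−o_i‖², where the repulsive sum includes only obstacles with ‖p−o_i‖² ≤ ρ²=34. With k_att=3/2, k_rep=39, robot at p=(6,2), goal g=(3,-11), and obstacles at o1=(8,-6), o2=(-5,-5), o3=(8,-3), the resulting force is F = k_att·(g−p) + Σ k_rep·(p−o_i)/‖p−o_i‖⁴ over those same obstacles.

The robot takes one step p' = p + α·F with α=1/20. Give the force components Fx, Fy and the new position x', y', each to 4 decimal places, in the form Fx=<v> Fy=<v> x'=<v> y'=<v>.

Fx=-4.5927 Fy=-19.2681 x'=5.7704 y'=1.0366

F_att = 3/2·(g−p) = 3/2·(-3,-13) = (-4.5000,-19.5000)
o1: d²=68 > ρ²=34 → inactive
o2: d²=170 > ρ²=34 → inactive
o3: d²=29 ≤ ρ²=34; F_rep = 39·(-2,5)/29² = (-0.0927,0.2319)
F = F_att + ΣF_rep = (-4.5927,-19.2681)
p' = p + 1/20·F = (5.7704,1.0366)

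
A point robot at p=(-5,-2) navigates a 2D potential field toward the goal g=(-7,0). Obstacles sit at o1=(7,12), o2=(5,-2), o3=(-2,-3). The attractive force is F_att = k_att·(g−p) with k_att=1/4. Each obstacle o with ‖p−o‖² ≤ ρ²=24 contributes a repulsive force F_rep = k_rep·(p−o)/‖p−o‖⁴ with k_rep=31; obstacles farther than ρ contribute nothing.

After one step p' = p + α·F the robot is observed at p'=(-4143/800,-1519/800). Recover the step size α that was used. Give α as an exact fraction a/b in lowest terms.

F_att = 1/4·(g−p) = 1/4·(-2,2) = (-0.5000,0.5000)
o1: d²=340 > ρ²=24 → inactive
o2: d²=100 > ρ²=24 → inactive
o3: d²=10 ≤ ρ²=24; F_rep = 31·(-3,1)/10² = (-0.9300,0.3100)
F = F_att + ΣF_rep = (-1.4300,0.8100)
Δp = p'−p = (-0.1787,0.1013); α = Δx/Fx = (-143/800) / (-143/100) = 1/8
check: Δy/Fy = (81/800) / (81/100) = 1/8 ✓

α = 1/8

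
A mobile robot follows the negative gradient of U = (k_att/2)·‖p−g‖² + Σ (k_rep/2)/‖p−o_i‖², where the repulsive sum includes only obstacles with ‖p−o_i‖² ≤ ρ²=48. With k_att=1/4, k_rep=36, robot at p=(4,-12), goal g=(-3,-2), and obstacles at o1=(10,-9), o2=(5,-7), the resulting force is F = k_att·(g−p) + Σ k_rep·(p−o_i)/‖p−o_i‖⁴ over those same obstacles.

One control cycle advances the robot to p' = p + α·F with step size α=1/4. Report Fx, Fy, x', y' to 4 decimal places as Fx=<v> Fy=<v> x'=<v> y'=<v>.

F_att = 1/4·(g−p) = 1/4·(-7,10) = (-1.7500,2.5000)
o1: d²=45 ≤ ρ²=48; F_rep = 36·(-6,-3)/45² = (-0.1067,-0.0533)
o2: d²=26 ≤ ρ²=48; F_rep = 36·(-1,-5)/26² = (-0.0533,-0.2663)
F = F_att + ΣF_rep = (-1.9099,2.1804)
p' = p + 1/4·F = (3.5225,-11.4549)

Fx=-1.9099 Fy=2.1804 x'=3.5225 y'=-11.4549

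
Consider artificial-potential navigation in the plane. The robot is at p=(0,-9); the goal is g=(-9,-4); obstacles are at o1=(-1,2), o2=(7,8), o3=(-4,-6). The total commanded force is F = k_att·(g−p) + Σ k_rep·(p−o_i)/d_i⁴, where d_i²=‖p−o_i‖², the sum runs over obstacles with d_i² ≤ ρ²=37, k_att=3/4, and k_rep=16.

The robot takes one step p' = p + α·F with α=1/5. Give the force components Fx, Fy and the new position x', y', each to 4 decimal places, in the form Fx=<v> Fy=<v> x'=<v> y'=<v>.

Fx=-6.6476 Fy=3.6732 x'=-1.3295 y'=-8.2654

F_att = 3/4·(g−p) = 3/4·(-9,5) = (-6.7500,3.7500)
o1: d²=122 > ρ²=37 → inactive
o2: d²=338 > ρ²=37 → inactive
o3: d²=25 ≤ ρ²=37; F_rep = 16·(4,-3)/25² = (0.1024,-0.0768)
F = F_att + ΣF_rep = (-6.6476,3.6732)
p' = p + 1/5·F = (-1.3295,-8.2654)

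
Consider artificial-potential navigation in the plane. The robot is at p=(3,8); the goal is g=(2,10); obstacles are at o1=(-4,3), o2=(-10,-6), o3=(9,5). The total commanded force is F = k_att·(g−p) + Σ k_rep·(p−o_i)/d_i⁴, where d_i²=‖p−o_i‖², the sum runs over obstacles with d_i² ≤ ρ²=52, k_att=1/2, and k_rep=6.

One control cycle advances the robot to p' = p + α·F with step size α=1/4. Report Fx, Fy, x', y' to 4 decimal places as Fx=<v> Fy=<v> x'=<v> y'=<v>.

Fx=-0.5178 Fy=1.0089 x'=2.8706 y'=8.2522

F_att = 1/2·(g−p) = 1/2·(-1,2) = (-0.5000,1.0000)
o1: d²=74 > ρ²=52 → inactive
o2: d²=365 > ρ²=52 → inactive
o3: d²=45 ≤ ρ²=52; F_rep = 6·(-6,3)/45² = (-0.0178,0.0089)
F = F_att + ΣF_rep = (-0.5178,1.0089)
p' = p + 1/4·F = (2.8706,8.2522)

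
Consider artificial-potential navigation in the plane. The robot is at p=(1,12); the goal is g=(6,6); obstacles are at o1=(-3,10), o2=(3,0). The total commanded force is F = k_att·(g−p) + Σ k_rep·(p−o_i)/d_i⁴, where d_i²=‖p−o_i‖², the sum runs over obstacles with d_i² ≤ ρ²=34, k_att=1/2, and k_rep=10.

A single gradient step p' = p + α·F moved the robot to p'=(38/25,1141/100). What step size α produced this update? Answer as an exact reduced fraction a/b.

α = 1/5

F_att = 1/2·(g−p) = 1/2·(5,-6) = (2.5000,-3.0000)
o1: d²=20 ≤ ρ²=34; F_rep = 10·(4,2)/20² = (0.1000,0.0500)
o2: d²=148 > ρ²=34 → inactive
F = F_att + ΣF_rep = (2.6000,-2.9500)
Δp = p'−p = (0.5200,-0.5900); α = Δx/Fx = (13/25) / (13/5) = 1/5
check: Δy/Fy = (-59/100) / (-59/20) = 1/5 ✓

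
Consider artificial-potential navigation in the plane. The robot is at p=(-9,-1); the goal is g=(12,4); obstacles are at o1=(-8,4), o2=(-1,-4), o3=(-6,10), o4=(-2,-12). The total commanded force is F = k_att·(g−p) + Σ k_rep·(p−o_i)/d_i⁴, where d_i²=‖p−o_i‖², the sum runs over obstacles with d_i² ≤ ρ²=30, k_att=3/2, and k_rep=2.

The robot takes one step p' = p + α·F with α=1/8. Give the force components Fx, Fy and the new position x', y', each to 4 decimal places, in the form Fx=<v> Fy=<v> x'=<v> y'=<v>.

F_att = 3/2·(g−p) = 3/2·(21,5) = (31.5000,7.5000)
o1: d²=26 ≤ ρ²=30; F_rep = 2·(-1,-5)/26² = (-0.0030,-0.0148)
o2: d²=73 > ρ²=30 → inactive
o3: d²=130 > ρ²=30 → inactive
o4: d²=170 > ρ²=30 → inactive
F = F_att + ΣF_rep = (31.4970,7.4852)
p' = p + 1/8·F = (-5.0629,-0.0643)

Fx=31.4970 Fy=7.4852 x'=-5.0629 y'=-0.0643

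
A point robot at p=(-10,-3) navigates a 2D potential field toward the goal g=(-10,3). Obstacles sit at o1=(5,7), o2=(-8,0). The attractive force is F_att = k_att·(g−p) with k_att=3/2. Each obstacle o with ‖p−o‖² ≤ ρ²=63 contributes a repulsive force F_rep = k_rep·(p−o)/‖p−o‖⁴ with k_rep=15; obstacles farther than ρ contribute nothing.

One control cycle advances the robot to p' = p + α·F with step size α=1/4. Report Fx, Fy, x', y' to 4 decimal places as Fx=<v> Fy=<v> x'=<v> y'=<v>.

Fx=-0.1775 Fy=8.7337 x'=-10.0444 y'=-0.8166

F_att = 3/2·(g−p) = 3/2·(0,6) = (0.0000,9.0000)
o1: d²=325 > ρ²=63 → inactive
o2: d²=13 ≤ ρ²=63; F_rep = 15·(-2,-3)/13² = (-0.1775,-0.2663)
F = F_att + ΣF_rep = (-0.1775,8.7337)
p' = p + 1/4·F = (-10.0444,-0.8166)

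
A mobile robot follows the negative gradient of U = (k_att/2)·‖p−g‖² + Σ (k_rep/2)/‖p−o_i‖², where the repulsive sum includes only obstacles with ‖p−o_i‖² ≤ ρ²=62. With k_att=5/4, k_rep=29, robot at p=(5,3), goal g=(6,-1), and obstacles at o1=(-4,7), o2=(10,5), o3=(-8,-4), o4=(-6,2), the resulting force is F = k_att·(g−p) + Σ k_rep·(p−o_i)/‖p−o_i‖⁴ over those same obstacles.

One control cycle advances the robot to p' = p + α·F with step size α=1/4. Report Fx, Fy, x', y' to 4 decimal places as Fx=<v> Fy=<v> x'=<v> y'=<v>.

F_att = 5/4·(g−p) = 5/4·(1,-4) = (1.2500,-5.0000)
o1: d²=97 > ρ²=62 → inactive
o2: d²=29 ≤ ρ²=62; F_rep = 29·(-5,-2)/29² = (-0.1724,-0.0690)
o3: d²=218 > ρ²=62 → inactive
o4: d²=122 > ρ²=62 → inactive
F = F_att + ΣF_rep = (1.0776,-5.0690)
p' = p + 1/4·F = (5.2694,1.7328)

Fx=1.0776 Fy=-5.0690 x'=5.2694 y'=1.7328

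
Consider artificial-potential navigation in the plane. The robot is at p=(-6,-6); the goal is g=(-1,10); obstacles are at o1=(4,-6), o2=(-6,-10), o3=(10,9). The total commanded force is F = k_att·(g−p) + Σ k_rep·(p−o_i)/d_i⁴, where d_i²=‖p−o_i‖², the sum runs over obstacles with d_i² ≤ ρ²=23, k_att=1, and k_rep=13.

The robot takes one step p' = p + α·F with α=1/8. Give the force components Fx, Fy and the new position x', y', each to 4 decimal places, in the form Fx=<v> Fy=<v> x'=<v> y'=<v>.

F_att = 1·(g−p) = 1·(5,16) = (5.0000,16.0000)
o1: d²=100 > ρ²=23 → inactive
o2: d²=16 ≤ ρ²=23; F_rep = 13·(0,4)/16² = (0.0000,0.2031)
o3: d²=481 > ρ²=23 → inactive
F = F_att + ΣF_rep = (5.0000,16.2031)
p' = p + 1/8·F = (-5.3750,-3.9746)

Fx=5.0000 Fy=16.2031 x'=-5.3750 y'=-3.9746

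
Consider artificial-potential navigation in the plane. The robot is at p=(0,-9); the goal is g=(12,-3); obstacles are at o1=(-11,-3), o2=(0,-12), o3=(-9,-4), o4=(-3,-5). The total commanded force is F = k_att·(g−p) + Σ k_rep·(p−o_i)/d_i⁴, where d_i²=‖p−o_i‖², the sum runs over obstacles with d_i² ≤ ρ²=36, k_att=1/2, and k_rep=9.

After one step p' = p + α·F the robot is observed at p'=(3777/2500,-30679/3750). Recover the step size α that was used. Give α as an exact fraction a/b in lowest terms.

α = 1/4

F_att = 1/2·(g−p) = 1/2·(12,6) = (6.0000,3.0000)
o1: d²=157 > ρ²=36 → inactive
o2: d²=9 ≤ ρ²=36; F_rep = 9·(0,3)/9² = (0.0000,0.3333)
o3: d²=106 > ρ²=36 → inactive
o4: d²=25 ≤ ρ²=36; F_rep = 9·(3,-4)/25² = (0.0432,-0.0576)
F = F_att + ΣF_rep = (6.0432,3.2757)
Δp = p'−p = (1.5108,0.8189); α = Δx/Fx = (3777/2500) / (3777/625) = 1/4
check: Δy/Fy = (3071/3750) / (6142/1875) = 1/4 ✓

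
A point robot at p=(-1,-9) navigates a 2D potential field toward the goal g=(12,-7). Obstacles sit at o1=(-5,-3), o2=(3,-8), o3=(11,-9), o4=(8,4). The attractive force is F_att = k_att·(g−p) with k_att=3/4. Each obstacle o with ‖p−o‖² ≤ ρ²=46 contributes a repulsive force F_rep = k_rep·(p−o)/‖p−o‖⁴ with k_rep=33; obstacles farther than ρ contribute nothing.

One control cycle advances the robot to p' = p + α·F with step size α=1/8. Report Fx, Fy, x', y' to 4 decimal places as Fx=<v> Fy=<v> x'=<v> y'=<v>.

Fx=9.2933 Fy=1.3858 x'=0.1617 y'=-8.8268

F_att = 3/4·(g−p) = 3/4·(13,2) = (9.7500,1.5000)
o1: d²=52 > ρ²=46 → inactive
o2: d²=17 ≤ ρ²=46; F_rep = 33·(-4,-1)/17² = (-0.4567,-0.1142)
o3: d²=144 > ρ²=46 → inactive
o4: d²=250 > ρ²=46 → inactive
F = F_att + ΣF_rep = (9.2933,1.3858)
p' = p + 1/8·F = (0.1617,-8.8268)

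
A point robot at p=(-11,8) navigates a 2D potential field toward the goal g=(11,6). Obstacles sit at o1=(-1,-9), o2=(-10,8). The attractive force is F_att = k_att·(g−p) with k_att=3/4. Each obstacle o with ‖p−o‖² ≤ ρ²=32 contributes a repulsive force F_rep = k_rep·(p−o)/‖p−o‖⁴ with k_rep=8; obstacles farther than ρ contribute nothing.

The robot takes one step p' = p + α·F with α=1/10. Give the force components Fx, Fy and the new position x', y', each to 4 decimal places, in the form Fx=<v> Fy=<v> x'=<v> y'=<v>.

F_att = 3/4·(g−p) = 3/4·(22,-2) = (16.5000,-1.5000)
o1: d²=389 > ρ²=32 → inactive
o2: d²=1 ≤ ρ²=32; F_rep = 8·(-1,0)/1² = (-8.0000,0.0000)
F = F_att + ΣF_rep = (8.5000,-1.5000)
p' = p + 1/10·F = (-10.1500,7.8500)

Fx=8.5000 Fy=-1.5000 x'=-10.1500 y'=7.8500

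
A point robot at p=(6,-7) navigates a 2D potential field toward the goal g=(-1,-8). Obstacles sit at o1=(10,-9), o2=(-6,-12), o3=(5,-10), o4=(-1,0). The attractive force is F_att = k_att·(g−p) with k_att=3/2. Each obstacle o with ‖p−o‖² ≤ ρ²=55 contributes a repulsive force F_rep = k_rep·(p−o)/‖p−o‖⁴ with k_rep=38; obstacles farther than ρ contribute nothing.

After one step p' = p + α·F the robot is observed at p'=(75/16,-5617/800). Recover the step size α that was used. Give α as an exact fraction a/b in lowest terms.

F_att = 3/2·(g−p) = 3/2·(-7,-1) = (-10.5000,-1.5000)
o1: d²=20 ≤ ρ²=55; F_rep = 38·(-4,2)/20² = (-0.3800,0.1900)
o2: d²=169 > ρ²=55 → inactive
o3: d²=10 ≤ ρ²=55; F_rep = 38·(1,3)/10² = (0.3800,1.1400)
o4: d²=98 > ρ²=55 → inactive
F = F_att + ΣF_rep = (-10.5000,-0.1700)
Δp = p'−p = (-1.3125,-0.0213); α = Δx/Fx = (-21/16) / (-21/2) = 1/8
check: Δy/Fy = (-17/800) / (-17/100) = 1/8 ✓

α = 1/8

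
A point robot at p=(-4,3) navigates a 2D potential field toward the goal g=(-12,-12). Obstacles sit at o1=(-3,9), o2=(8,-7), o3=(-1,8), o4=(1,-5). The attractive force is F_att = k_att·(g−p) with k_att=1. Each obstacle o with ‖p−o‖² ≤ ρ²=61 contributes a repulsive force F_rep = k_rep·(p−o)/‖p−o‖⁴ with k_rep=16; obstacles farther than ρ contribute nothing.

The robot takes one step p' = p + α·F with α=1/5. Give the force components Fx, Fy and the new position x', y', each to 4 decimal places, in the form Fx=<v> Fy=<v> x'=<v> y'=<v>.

F_att = 1·(g−p) = 1·(-8,-15) = (-8.0000,-15.0000)
o1: d²=37 ≤ ρ²=61; F_rep = 16·(-1,-6)/37² = (-0.0117,-0.0701)
o2: d²=244 > ρ²=61 → inactive
o3: d²=34 ≤ ρ²=61; F_rep = 16·(-3,-5)/34² = (-0.0415,-0.0692)
o4: d²=89 > ρ²=61 → inactive
F = F_att + ΣF_rep = (-8.0532,-15.1393)
p' = p + 1/5·F = (-5.6106,-0.0279)

Fx=-8.0532 Fy=-15.1393 x'=-5.6106 y'=-0.0279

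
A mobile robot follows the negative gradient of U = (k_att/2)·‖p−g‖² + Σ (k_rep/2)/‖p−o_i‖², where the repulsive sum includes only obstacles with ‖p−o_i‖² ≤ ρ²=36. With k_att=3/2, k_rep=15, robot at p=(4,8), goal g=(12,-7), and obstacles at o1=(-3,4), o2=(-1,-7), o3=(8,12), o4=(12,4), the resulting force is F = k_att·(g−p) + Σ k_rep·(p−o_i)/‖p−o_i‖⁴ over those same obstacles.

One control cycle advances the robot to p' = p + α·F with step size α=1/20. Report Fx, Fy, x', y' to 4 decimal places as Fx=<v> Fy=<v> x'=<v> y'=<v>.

Fx=11.9414 Fy=-22.5586 x'=4.5971 y'=6.8721

F_att = 3/2·(g−p) = 3/2·(8,-15) = (12.0000,-22.5000)
o1: d²=65 > ρ²=36 → inactive
o2: d²=250 > ρ²=36 → inactive
o3: d²=32 ≤ ρ²=36; F_rep = 15·(-4,-4)/32² = (-0.0586,-0.0586)
o4: d²=80 > ρ²=36 → inactive
F = F_att + ΣF_rep = (11.9414,-22.5586)
p' = p + 1/20·F = (4.5971,6.8721)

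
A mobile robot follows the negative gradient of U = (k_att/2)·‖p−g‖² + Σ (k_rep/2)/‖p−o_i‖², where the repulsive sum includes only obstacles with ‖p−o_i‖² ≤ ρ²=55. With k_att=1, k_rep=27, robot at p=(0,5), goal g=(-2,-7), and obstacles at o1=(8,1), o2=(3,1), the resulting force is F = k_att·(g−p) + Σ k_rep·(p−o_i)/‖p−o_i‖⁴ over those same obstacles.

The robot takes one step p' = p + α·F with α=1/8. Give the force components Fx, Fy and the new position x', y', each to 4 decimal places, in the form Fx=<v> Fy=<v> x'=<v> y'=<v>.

F_att = 1·(g−p) = 1·(-2,-12) = (-2.0000,-12.0000)
o1: d²=80 > ρ²=55 → inactive
o2: d²=25 ≤ ρ²=55; F_rep = 27·(-3,4)/25² = (-0.1296,0.1728)
F = F_att + ΣF_rep = (-2.1296,-11.8272)
p' = p + 1/8·F = (-0.2662,3.5216)

Fx=-2.1296 Fy=-11.8272 x'=-0.2662 y'=3.5216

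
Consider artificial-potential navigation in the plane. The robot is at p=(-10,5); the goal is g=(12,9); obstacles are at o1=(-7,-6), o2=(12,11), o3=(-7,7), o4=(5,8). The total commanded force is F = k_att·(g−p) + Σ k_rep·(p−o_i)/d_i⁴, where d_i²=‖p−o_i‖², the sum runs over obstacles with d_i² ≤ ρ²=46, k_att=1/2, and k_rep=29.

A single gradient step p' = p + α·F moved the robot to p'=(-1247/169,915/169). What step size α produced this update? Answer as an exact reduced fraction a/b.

F_att = 1/2·(g−p) = 1/2·(22,4) = (11.0000,2.0000)
o1: d²=130 > ρ²=46 → inactive
o2: d²=520 > ρ²=46 → inactive
o3: d²=13 ≤ ρ²=46; F_rep = 29·(-3,-2)/13² = (-0.5148,-0.3432)
o4: d²=234 > ρ²=46 → inactive
F = F_att + ΣF_rep = (10.4852,1.6568)
Δp = p'−p = (2.6213,0.4142); α = Δx/Fx = (443/169) / (1772/169) = 1/4
check: Δy/Fy = (70/169) / (280/169) = 1/4 ✓

α = 1/4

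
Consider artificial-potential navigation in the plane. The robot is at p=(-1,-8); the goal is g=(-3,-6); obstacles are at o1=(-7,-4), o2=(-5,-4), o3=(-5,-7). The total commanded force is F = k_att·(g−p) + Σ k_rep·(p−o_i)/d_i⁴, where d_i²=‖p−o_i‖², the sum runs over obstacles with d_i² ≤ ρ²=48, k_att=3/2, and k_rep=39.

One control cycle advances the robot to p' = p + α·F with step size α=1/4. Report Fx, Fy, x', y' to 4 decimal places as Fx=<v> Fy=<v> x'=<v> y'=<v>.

Fx=-2.3079 Fy=2.7127 x'=-1.5770 y'=-7.3218

F_att = 3/2·(g−p) = 3/2·(-2,2) = (-3.0000,3.0000)
o1: d²=52 > ρ²=48 → inactive
o2: d²=32 ≤ ρ²=48; F_rep = 39·(4,-4)/32² = (0.1523,-0.1523)
o3: d²=17 ≤ ρ²=48; F_rep = 39·(4,-1)/17² = (0.5398,-0.1349)
F = F_att + ΣF_rep = (-2.3079,2.7127)
p' = p + 1/4·F = (-1.5770,-7.3218)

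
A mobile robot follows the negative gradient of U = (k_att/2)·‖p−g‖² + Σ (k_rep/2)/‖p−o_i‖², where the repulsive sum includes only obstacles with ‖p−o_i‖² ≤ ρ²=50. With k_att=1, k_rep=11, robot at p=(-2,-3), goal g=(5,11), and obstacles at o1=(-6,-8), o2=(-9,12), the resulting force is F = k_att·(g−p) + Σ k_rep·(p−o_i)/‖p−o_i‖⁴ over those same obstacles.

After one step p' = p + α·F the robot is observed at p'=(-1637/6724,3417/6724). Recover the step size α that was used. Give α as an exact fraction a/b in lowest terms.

F_att = 1·(g−p) = 1·(7,14) = (7.0000,14.0000)
o1: d²=41 ≤ ρ²=50; F_rep = 11·(4,5)/41² = (0.0262,0.0327)
o2: d²=274 > ρ²=50 → inactive
F = F_att + ΣF_rep = (7.0262,14.0327)
Δp = p'−p = (1.7565,3.5082); α = Δx/Fx = (11811/6724) / (11811/1681) = 1/4
check: Δy/Fy = (23589/6724) / (23589/1681) = 1/4 ✓

α = 1/4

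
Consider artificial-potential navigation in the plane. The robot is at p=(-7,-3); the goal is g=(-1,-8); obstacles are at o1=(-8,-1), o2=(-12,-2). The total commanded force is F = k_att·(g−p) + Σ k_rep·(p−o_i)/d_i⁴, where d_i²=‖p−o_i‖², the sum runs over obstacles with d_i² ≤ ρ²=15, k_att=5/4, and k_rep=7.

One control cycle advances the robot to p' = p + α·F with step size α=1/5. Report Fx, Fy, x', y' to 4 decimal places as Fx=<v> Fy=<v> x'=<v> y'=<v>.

Fx=7.7800 Fy=-6.8100 x'=-5.4440 y'=-4.3620

F_att = 5/4·(g−p) = 5/4·(6,-5) = (7.5000,-6.2500)
o1: d²=5 ≤ ρ²=15; F_rep = 7·(1,-2)/5² = (0.2800,-0.5600)
o2: d²=26 > ρ²=15 → inactive
F = F_att + ΣF_rep = (7.7800,-6.8100)
p' = p + 1/5·F = (-5.4440,-4.3620)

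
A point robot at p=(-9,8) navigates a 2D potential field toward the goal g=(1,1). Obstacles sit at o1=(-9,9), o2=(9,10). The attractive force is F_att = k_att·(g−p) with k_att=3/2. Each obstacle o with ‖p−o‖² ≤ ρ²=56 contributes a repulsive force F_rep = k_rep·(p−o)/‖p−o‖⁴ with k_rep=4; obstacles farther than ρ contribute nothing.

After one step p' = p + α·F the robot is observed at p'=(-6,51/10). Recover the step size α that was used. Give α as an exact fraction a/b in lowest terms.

α = 1/5

F_att = 3/2·(g−p) = 3/2·(10,-7) = (15.0000,-10.5000)
o1: d²=1 ≤ ρ²=56; F_rep = 4·(0,-1)/1² = (0.0000,-4.0000)
o2: d²=328 > ρ²=56 → inactive
F = F_att + ΣF_rep = (15.0000,-14.5000)
Δp = p'−p = (3.0000,-2.9000); α = Δx/Fx = (3) / (15) = 1/5
check: Δy/Fy = (-29/10) / (-29/2) = 1/5 ✓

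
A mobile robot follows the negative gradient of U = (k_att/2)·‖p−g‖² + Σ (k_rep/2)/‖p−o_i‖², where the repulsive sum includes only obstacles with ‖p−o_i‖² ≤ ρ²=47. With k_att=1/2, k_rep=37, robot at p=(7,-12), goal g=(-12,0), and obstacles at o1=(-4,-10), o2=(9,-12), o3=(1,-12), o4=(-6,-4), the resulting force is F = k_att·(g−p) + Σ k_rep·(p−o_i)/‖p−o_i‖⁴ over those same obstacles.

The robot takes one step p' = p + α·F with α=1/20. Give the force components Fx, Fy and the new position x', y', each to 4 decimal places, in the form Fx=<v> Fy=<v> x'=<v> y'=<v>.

Fx=-13.9537 Fy=6.0000 x'=6.3023 y'=-11.7000

F_att = 1/2·(g−p) = 1/2·(-19,12) = (-9.5000,6.0000)
o1: d²=125 > ρ²=47 → inactive
o2: d²=4 ≤ ρ²=47; F_rep = 37·(-2,0)/4² = (-4.6250,0.0000)
o3: d²=36 ≤ ρ²=47; F_rep = 37·(6,0)/36² = (0.1713,0.0000)
o4: d²=233 > ρ²=47 → inactive
F = F_att + ΣF_rep = (-13.9537,6.0000)
p' = p + 1/20·F = (6.3023,-11.7000)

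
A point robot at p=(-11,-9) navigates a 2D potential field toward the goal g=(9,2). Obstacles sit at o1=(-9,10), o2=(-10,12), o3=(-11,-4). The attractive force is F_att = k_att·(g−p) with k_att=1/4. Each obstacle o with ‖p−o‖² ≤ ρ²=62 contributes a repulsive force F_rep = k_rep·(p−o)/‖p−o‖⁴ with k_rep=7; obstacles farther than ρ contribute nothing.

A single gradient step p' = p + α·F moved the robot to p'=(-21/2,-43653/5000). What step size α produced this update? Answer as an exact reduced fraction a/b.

α = 1/10

F_att = 1/4·(g−p) = 1/4·(20,11) = (5.0000,2.7500)
o1: d²=365 > ρ²=62 → inactive
o2: d²=442 > ρ²=62 → inactive
o3: d²=25 ≤ ρ²=62; F_rep = 7·(0,-5)/25² = (0.0000,-0.0560)
F = F_att + ΣF_rep = (5.0000,2.6940)
Δp = p'−p = (0.5000,0.2694); α = Δx/Fx = (1/2) / (5) = 1/10
check: Δy/Fy = (1347/5000) / (1347/500) = 1/10 ✓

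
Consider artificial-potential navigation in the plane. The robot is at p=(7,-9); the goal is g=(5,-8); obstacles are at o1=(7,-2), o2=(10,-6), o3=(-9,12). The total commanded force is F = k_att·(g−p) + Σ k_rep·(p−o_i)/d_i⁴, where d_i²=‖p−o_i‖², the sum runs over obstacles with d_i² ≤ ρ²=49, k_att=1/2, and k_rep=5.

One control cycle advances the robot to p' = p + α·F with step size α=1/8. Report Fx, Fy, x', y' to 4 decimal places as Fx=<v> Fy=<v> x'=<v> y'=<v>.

F_att = 1/2·(g−p) = 1/2·(-2,1) = (-1.0000,0.5000)
o1: d²=49 ≤ ρ²=49; F_rep = 5·(0,-7)/49² = (0.0000,-0.0146)
o2: d²=18 ≤ ρ²=49; F_rep = 5·(-3,-3)/18² = (-0.0463,-0.0463)
o3: d²=697 > ρ²=49 → inactive
F = F_att + ΣF_rep = (-1.0463,0.4391)
p' = p + 1/8·F = (6.8692,-8.9451)

Fx=-1.0463 Fy=0.4391 x'=6.8692 y'=-8.9451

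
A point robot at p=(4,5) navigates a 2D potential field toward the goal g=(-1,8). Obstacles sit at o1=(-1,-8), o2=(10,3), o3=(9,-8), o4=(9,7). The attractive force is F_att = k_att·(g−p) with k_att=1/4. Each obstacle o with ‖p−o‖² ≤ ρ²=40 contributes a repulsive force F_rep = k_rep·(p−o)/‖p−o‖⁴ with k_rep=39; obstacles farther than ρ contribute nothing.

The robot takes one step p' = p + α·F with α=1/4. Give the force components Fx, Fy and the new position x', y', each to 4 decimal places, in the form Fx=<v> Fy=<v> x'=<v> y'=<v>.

F_att = 1/4·(g−p) = 1/4·(-5,3) = (-1.2500,0.7500)
o1: d²=194 > ρ²=40 → inactive
o2: d²=40 ≤ ρ²=40; F_rep = 39·(-6,2)/40² = (-0.1462,0.0488)
o3: d²=194 > ρ²=40 → inactive
o4: d²=29 ≤ ρ²=40; F_rep = 39·(-5,-2)/29² = (-0.2319,-0.0927)
F = F_att + ΣF_rep = (-1.6281,0.7060)
p' = p + 1/4·F = (3.5930,5.1765)

Fx=-1.6281 Fy=0.7060 x'=3.5930 y'=5.1765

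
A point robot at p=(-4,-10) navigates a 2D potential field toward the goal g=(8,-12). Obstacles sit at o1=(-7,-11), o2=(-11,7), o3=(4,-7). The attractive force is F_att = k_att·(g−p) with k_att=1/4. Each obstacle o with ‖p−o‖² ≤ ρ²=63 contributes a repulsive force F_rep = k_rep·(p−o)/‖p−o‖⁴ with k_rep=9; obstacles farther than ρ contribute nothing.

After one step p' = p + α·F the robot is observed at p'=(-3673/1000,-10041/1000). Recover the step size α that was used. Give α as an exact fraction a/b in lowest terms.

α = 1/10

F_att = 1/4·(g−p) = 1/4·(12,-2) = (3.0000,-0.5000)
o1: d²=10 ≤ ρ²=63; F_rep = 9·(3,1)/10² = (0.2700,0.0900)
o2: d²=338 > ρ²=63 → inactive
o3: d²=73 > ρ²=63 → inactive
F = F_att + ΣF_rep = (3.2700,-0.4100)
Δp = p'−p = (0.3270,-0.0410); α = Δx/Fx = (327/1000) / (327/100) = 1/10
check: Δy/Fy = (-41/1000) / (-41/100) = 1/10 ✓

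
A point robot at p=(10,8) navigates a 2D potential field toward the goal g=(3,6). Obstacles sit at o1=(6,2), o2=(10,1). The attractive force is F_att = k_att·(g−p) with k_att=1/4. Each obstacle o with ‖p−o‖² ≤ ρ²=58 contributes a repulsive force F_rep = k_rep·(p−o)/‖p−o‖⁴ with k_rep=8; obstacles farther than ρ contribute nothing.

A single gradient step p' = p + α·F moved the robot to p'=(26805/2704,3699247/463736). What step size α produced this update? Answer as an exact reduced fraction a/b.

α = 1/20

F_att = 1/4·(g−p) = 1/4·(-7,-2) = (-1.7500,-0.5000)
o1: d²=52 ≤ ρ²=58; F_rep = 8·(4,6)/52² = (0.0118,0.0178)
o2: d²=49 ≤ ρ²=58; F_rep = 8·(0,7)/49² = (0.0000,0.0233)
F = F_att + ΣF_rep = (-1.7382,-0.4589)
Δp = p'−p = (-0.0869,-0.0229); α = Δx/Fx = (-235/2704) / (-1175/676) = 1/20
check: Δy/Fy = (-10641/463736) / (-53205/115934) = 1/20 ✓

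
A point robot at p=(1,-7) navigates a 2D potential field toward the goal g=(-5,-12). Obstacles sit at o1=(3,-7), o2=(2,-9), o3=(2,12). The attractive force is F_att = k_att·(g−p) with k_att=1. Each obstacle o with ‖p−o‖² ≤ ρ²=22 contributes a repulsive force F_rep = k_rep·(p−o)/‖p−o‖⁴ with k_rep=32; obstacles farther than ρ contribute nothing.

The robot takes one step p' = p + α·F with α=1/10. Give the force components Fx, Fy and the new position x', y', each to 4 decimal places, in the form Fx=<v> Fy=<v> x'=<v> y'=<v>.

F_att = 1·(g−p) = 1·(-6,-5) = (-6.0000,-5.0000)
o1: d²=4 ≤ ρ²=22; F_rep = 32·(-2,0)/4² = (-4.0000,0.0000)
o2: d²=5 ≤ ρ²=22; F_rep = 32·(-1,2)/5² = (-1.2800,2.5600)
o3: d²=362 > ρ²=22 → inactive
F = F_att + ΣF_rep = (-11.2800,-2.4400)
p' = p + 1/10·F = (-0.1280,-7.2440)

Fx=-11.2800 Fy=-2.4400 x'=-0.1280 y'=-7.2440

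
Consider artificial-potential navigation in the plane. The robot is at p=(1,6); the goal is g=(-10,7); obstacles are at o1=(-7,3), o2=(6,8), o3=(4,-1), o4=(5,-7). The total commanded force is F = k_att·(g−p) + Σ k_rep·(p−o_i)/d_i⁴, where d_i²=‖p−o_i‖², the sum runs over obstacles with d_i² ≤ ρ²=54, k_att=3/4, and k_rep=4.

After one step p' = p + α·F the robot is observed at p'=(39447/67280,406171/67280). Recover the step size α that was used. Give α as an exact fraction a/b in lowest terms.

F_att = 3/4·(g−p) = 3/4·(-11,1) = (-8.2500,0.7500)
o1: d²=73 > ρ²=54 → inactive
o2: d²=29 ≤ ρ²=54; F_rep = 4·(-5,-2)/29² = (-0.0238,-0.0095)
o3: d²=58 > ρ²=54 → inactive
o4: d²=185 > ρ²=54 → inactive
F = F_att + ΣF_rep = (-8.2738,0.7405)
Δp = p'−p = (-0.4137,0.0370); α = Δx/Fx = (-27833/67280) / (-27833/3364) = 1/20
check: Δy/Fy = (2491/67280) / (2491/3364) = 1/20 ✓

α = 1/20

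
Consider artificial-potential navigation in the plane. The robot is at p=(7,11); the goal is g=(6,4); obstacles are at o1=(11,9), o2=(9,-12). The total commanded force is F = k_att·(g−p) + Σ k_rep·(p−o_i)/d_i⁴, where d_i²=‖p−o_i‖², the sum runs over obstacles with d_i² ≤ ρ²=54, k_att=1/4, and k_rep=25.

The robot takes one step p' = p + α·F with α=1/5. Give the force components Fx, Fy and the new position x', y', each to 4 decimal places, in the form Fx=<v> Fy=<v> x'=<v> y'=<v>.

Fx=-0.5000 Fy=-1.6250 x'=6.9000 y'=10.6750

F_att = 1/4·(g−p) = 1/4·(-1,-7) = (-0.2500,-1.7500)
o1: d²=20 ≤ ρ²=54; F_rep = 25·(-4,2)/20² = (-0.2500,0.1250)
o2: d²=533 > ρ²=54 → inactive
F = F_att + ΣF_rep = (-0.5000,-1.6250)
p' = p + 1/5·F = (6.9000,10.6750)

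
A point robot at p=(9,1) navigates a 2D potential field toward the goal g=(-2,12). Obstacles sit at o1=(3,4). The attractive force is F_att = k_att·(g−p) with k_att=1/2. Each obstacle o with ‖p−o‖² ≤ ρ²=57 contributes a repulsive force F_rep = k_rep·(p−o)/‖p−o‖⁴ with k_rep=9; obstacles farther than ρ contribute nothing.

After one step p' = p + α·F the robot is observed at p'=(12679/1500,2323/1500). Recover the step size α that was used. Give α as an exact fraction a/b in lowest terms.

α = 1/10

F_att = 1/2·(g−p) = 1/2·(-11,11) = (-5.5000,5.5000)
o1: d²=45 ≤ ρ²=57; F_rep = 9·(6,-3)/45² = (0.0267,-0.0133)
F = F_att + ΣF_rep = (-5.4733,5.4867)
Δp = p'−p = (-0.5473,0.5487); α = Δx/Fx = (-821/1500) / (-821/150) = 1/10
check: Δy/Fy = (823/1500) / (823/150) = 1/10 ✓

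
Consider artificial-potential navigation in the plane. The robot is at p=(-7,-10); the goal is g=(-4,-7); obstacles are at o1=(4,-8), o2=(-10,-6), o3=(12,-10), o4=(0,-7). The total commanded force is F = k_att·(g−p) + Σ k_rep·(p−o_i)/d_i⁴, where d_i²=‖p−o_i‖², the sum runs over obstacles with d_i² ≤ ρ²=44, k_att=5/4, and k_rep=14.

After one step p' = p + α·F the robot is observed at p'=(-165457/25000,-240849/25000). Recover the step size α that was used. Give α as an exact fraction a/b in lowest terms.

α = 1/10

F_att = 5/4·(g−p) = 5/4·(3,3) = (3.7500,3.7500)
o1: d²=125 > ρ²=44 → inactive
o2: d²=25 ≤ ρ²=44; F_rep = 14·(3,-4)/25² = (0.0672,-0.0896)
o3: d²=361 > ρ²=44 → inactive
o4: d²=58 > ρ²=44 → inactive
F = F_att + ΣF_rep = (3.8172,3.6604)
Δp = p'−p = (0.3817,0.3660); α = Δx/Fx = (9543/25000) / (9543/2500) = 1/10
check: Δy/Fy = (9151/25000) / (9151/2500) = 1/10 ✓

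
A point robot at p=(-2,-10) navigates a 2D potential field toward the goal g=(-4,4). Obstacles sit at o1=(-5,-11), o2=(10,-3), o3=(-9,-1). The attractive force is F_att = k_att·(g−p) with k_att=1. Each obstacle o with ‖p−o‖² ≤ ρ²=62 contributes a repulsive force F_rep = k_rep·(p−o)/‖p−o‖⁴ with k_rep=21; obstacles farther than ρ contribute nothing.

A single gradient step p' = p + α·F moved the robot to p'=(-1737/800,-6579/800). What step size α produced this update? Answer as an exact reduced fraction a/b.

α = 1/8

F_att = 1·(g−p) = 1·(-2,14) = (-2.0000,14.0000)
o1: d²=10 ≤ ρ²=62; F_rep = 21·(3,1)/10² = (0.6300,0.2100)
o2: d²=193 > ρ²=62 → inactive
o3: d²=130 > ρ²=62 → inactive
F = F_att + ΣF_rep = (-1.3700,14.2100)
Δp = p'−p = (-0.1713,1.7763); α = Δx/Fx = (-137/800) / (-137/100) = 1/8
check: Δy/Fy = (1421/800) / (1421/100) = 1/8 ✓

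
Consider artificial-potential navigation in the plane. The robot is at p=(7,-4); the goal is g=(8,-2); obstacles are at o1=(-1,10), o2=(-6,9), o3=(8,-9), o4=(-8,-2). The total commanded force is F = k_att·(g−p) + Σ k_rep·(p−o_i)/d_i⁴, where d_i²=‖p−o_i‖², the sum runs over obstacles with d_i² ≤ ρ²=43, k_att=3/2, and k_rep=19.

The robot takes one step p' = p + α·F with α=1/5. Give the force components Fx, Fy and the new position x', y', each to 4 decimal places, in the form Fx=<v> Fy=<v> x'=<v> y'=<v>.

Fx=1.4719 Fy=3.1405 x'=7.2944 y'=-3.3719

F_att = 3/2·(g−p) = 3/2·(1,2) = (1.5000,3.0000)
o1: d²=260 > ρ²=43 → inactive
o2: d²=338 > ρ²=43 → inactive
o3: d²=26 ≤ ρ²=43; F_rep = 19·(-1,5)/26² = (-0.0281,0.1405)
o4: d²=229 > ρ²=43 → inactive
F = F_att + ΣF_rep = (1.4719,3.1405)
p' = p + 1/5·F = (7.2944,-3.3719)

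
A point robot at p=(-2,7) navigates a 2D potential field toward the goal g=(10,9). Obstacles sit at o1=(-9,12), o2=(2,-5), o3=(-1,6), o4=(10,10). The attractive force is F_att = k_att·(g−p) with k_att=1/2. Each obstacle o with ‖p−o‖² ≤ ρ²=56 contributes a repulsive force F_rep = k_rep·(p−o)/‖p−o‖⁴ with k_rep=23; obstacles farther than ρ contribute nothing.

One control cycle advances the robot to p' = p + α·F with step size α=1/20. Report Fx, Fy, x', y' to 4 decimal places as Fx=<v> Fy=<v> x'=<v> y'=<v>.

F_att = 1/2·(g−p) = 1/2·(12,2) = (6.0000,1.0000)
o1: d²=74 > ρ²=56 → inactive
o2: d²=160 > ρ²=56 → inactive
o3: d²=2 ≤ ρ²=56; F_rep = 23·(-1,1)/2² = (-5.7500,5.7500)
o4: d²=153 > ρ²=56 → inactive
F = F_att + ΣF_rep = (0.2500,6.7500)
p' = p + 1/20·F = (-1.9875,7.3375)

Fx=0.2500 Fy=6.7500 x'=-1.9875 y'=7.3375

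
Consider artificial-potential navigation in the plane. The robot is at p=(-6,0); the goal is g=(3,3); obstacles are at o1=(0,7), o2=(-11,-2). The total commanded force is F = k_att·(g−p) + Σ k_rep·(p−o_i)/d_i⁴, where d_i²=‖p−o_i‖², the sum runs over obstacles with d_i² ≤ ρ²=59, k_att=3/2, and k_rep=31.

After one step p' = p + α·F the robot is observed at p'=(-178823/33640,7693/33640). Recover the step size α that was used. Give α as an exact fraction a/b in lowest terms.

F_att = 3/2·(g−p) = 3/2·(9,3) = (13.5000,4.5000)
o1: d²=85 > ρ²=59 → inactive
o2: d²=29 ≤ ρ²=59; F_rep = 31·(5,2)/29² = (0.1843,0.0737)
F = F_att + ΣF_rep = (13.6843,4.5737)
Δp = p'−p = (0.6842,0.2287); α = Δx/Fx = (23017/33640) / (23017/1682) = 1/20
check: Δy/Fy = (7693/33640) / (7693/1682) = 1/20 ✓

α = 1/20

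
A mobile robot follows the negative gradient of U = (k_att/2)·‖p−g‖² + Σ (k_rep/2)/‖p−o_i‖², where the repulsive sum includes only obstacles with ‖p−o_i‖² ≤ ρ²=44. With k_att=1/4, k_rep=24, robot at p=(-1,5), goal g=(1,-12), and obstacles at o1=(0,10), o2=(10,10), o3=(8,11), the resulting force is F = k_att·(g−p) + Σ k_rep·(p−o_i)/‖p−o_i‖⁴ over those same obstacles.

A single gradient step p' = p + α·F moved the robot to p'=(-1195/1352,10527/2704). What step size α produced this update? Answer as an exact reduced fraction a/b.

α = 1/4

F_att = 1/4·(g−p) = 1/4·(2,-17) = (0.5000,-4.2500)
o1: d²=26 ≤ ρ²=44; F_rep = 24·(-1,-5)/26² = (-0.0355,-0.1775)
o2: d²=146 > ρ²=44 → inactive
o3: d²=117 > ρ²=44 → inactive
F = F_att + ΣF_rep = (0.4645,-4.4275)
Δp = p'−p = (0.1161,-1.1069); α = Δx/Fx = (157/1352) / (157/338) = 1/4
check: Δy/Fy = (-2993/2704) / (-2993/676) = 1/4 ✓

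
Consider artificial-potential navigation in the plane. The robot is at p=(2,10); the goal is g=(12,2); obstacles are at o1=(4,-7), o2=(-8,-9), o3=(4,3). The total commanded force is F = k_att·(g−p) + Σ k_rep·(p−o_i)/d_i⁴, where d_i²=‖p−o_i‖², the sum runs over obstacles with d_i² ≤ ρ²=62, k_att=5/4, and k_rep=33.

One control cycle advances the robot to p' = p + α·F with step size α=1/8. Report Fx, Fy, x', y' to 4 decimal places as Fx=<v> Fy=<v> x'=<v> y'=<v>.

Fx=12.4765 Fy=-9.9178 x'=3.5596 y'=8.7603

F_att = 5/4·(g−p) = 5/4·(10,-8) = (12.5000,-10.0000)
o1: d²=293 > ρ²=62 → inactive
o2: d²=461 > ρ²=62 → inactive
o3: d²=53 ≤ ρ²=62; F_rep = 33·(-2,7)/53² = (-0.0235,0.0822)
F = F_att + ΣF_rep = (12.4765,-9.9178)
p' = p + 1/8·F = (3.5596,8.7603)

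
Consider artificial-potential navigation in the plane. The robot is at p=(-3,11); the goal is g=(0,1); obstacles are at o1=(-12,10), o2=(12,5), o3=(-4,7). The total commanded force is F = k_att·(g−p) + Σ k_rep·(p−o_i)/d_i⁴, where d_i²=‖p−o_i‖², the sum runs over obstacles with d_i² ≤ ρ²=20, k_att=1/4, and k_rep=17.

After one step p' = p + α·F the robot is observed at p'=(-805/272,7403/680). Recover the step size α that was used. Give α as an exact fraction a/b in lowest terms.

F_att = 1/4·(g−p) = 1/4·(3,-10) = (0.7500,-2.5000)
o1: d²=82 > ρ²=20 → inactive
o2: d²=261 > ρ²=20 → inactive
o3: d²=17 ≤ ρ²=20; F_rep = 17·(1,4)/17² = (0.0588,0.2353)
F = F_att + ΣF_rep = (0.8088,-2.2647)
Δp = p'−p = (0.0404,-0.1132); α = Δx/Fx = (11/272) / (55/68) = 1/20
check: Δy/Fy = (-77/680) / (-77/34) = 1/20 ✓

α = 1/20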